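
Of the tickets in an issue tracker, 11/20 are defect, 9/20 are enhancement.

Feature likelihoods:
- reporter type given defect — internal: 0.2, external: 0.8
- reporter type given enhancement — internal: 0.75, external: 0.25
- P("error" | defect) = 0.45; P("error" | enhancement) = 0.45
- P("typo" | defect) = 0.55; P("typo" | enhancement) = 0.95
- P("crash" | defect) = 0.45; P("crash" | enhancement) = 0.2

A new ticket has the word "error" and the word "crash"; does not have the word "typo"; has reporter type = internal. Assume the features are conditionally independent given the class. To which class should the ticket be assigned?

defect: 0.55 × 0.2 × 0.45 × (1−0.55) × 0.45 = 0.01002375
enhancement: 0.45 × 0.75 × 0.45 × (1−0.95) × 0.2 = 0.00151875
Highest score → defect.

defect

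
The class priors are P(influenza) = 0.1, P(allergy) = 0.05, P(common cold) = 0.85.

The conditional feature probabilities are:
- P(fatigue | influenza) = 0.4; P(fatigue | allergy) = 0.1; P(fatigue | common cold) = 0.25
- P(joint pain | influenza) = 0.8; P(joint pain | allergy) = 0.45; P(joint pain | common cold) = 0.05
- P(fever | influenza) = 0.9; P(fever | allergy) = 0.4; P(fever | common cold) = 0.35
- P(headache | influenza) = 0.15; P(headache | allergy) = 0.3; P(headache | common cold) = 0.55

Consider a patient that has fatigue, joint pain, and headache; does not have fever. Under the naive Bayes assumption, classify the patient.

influenza: 0.1 × 0.4 × 0.8 × (1−0.9) × 0.15 = 0.00048
allergy: 0.05 × 0.1 × 0.45 × (1−0.4) × 0.3 = 0.000405
common cold: 0.85 × 0.25 × 0.05 × (1−0.35) × 0.55 = 0.0037984375
Highest score → common cold.

common cold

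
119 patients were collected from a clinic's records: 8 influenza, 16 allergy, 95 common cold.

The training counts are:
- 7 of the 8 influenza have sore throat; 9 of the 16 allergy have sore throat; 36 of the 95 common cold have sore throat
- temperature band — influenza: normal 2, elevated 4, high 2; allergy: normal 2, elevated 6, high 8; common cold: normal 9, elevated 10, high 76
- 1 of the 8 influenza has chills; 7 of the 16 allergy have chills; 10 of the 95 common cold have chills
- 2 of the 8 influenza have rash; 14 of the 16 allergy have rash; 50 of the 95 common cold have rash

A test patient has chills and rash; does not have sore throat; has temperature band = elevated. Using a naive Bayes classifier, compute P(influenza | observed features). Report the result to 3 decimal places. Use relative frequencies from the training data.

0.011

influenza: (8/119) × (1/8) × (4/8) × (1/8) × (2/8) ≈ 0.000131303
allergy: (16/119) × (7/16) × (6/16) × (7/16) × (14/16) ≈ 0.00844439
common cold: (95/119) × (59/95) × (10/95) × (10/95) × (50/95) ≈ 0.00289137
P(influenza | x) = 0.000131303 / 0.011467063 ≈ 0.011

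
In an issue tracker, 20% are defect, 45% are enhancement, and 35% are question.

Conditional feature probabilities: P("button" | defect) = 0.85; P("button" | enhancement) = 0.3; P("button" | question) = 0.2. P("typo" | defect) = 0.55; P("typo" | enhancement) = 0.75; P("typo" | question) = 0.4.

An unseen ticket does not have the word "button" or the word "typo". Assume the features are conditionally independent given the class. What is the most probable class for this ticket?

defect: 0.2 × (1−0.85) × (1−0.55) = 0.0135
enhancement: 0.45 × (1−0.3) × (1−0.75) = 0.07875
question: 0.35 × (1−0.2) × (1−0.4) = 0.168
Highest score → question.

question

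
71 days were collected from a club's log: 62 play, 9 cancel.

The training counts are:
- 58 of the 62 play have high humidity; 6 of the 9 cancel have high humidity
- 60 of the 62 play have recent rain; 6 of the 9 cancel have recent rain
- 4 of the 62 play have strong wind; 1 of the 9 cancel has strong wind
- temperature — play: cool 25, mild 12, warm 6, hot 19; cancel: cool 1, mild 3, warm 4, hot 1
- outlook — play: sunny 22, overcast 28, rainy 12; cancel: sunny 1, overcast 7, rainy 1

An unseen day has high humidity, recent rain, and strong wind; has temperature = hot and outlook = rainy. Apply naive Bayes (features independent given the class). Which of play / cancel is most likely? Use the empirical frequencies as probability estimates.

play

play: (62/71) × (58/62) × (60/62) × (4/62) × (19/62) × (12/62) ≈ 0.00302516
cancel: (9/71) × (6/9) × (6/9) × (1/9) × (1/9) × (1/9) ≈ 0.0000772812
Highest score → play.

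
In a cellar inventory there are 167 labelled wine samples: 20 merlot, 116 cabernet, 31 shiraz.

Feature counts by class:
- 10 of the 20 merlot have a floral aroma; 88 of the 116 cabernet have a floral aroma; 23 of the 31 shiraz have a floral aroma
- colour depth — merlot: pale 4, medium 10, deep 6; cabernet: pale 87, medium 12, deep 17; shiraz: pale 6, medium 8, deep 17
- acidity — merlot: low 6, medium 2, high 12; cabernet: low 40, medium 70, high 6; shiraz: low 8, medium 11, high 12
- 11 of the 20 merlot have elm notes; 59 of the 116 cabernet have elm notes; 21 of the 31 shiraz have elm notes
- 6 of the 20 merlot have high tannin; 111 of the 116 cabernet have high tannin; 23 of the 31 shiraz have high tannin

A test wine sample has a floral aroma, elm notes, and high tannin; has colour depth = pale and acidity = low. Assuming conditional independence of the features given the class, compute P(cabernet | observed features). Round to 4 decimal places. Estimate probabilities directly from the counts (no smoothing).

0.9424

merlot: (20/167) × (10/20) × (4/20) × (6/20) × (11/20) × (6/20) ≈ 0.000592814
cabernet: (116/167) × (88/116) × (87/116) × (40/116) × (59/116) × (111/116) ≈ 0.0663267
shiraz: (31/167) × (23/31) × (6/31) × (8/31) × (21/31) × (23/31) ≈ 0.00345743
P(cabernet | x) = 0.0663267 / 0.070376944 ≈ 0.9424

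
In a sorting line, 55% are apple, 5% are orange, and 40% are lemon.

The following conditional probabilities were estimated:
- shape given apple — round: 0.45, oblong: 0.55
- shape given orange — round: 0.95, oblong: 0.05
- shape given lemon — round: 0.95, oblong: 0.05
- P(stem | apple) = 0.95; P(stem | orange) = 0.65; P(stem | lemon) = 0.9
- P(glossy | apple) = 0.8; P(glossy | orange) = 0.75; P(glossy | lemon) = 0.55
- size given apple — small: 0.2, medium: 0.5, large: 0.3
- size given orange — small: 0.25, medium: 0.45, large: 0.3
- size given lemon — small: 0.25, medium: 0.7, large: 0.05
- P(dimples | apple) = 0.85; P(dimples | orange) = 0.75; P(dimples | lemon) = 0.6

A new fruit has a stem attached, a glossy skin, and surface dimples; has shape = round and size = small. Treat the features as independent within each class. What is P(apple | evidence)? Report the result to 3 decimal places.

0.496

apple: 0.55 × 0.45 × 0.95 × 0.8 × 0.2 × 0.85 = 0.031977
orange: 0.05 × 0.95 × 0.65 × 0.75 × 0.25 × 0.75 = 0.004341796875
lemon: 0.4 × 0.95 × 0.9 × 0.55 × 0.25 × 0.6 = 0.028215
P(apple | x) = 0.031977 / 0.064533796875 ≈ 0.496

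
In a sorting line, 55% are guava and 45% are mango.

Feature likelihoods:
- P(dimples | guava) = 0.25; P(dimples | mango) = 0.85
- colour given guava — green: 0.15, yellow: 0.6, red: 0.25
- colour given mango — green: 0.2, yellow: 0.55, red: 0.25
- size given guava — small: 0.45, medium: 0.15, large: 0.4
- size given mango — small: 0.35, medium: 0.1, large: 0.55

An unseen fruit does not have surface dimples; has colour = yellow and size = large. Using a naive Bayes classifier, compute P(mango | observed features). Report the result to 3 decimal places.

0.171

guava: 0.55 × (1−0.25) × 0.6 × 0.4 = 0.099
mango: 0.45 × (1−0.85) × 0.55 × 0.55 = 0.02041875
P(mango | x) = 0.02041875 / 0.11941875 ≈ 0.171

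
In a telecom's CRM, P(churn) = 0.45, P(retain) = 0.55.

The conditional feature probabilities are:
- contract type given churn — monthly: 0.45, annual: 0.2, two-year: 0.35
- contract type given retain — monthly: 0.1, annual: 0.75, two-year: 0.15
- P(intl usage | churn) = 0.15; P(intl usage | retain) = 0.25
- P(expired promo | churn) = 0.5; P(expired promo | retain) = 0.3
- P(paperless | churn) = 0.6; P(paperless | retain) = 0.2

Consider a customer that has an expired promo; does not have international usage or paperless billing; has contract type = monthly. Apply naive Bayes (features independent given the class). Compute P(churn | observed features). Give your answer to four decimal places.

0.7766

churn: 0.45 × 0.45 × (1−0.15) × 0.5 × (1−0.6) = 0.034425
retain: 0.55 × 0.1 × (1−0.25) × 0.3 × (1−0.2) = 0.0099
P(churn | x) = 0.034425 / 0.044325 ≈ 0.7766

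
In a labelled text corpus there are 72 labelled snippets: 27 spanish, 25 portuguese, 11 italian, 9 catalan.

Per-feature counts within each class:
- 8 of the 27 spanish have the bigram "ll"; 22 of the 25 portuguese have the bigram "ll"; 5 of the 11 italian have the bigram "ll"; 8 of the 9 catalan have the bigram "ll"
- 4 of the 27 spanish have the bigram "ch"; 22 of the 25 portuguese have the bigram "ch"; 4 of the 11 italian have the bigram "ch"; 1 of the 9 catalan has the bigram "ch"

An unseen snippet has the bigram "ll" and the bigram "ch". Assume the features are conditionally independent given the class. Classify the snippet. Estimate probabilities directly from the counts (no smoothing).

portuguese

spanish: (27/72) × (8/27) × (4/27) ≈ 0.0164609
portuguese: (25/72) × (22/25) × (22/25) ≈ 0.268889
italian: (11/72) × (5/11) × (4/11) ≈ 0.0252525
catalan: (9/72) × (8/9) × (1/9) ≈ 0.0123457
Highest score → portuguese.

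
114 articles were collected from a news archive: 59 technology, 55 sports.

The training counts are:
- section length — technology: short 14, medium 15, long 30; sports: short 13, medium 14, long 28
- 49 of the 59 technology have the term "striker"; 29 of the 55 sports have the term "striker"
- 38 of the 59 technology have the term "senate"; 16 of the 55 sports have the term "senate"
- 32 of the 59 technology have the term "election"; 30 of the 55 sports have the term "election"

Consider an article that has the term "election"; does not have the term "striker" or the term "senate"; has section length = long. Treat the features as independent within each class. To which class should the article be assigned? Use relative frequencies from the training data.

technology: (59/114) × (30/59) × (10/59) × (21/59) × (32/59) ≈ 0.00861053
sports: (55/114) × (28/55) × (26/55) × (39/55) × (30/55) ≈ 0.0449081
Highest score → sports.

sports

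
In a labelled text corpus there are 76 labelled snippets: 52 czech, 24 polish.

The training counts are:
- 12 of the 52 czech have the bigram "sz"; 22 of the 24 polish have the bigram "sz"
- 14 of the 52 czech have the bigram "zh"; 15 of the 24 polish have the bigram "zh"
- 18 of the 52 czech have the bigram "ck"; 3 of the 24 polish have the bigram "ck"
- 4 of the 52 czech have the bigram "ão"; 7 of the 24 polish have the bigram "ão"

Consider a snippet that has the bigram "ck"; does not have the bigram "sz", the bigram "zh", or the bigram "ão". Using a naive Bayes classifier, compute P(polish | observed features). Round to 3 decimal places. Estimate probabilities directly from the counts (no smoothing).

0.007

czech: (52/76) × (40/52) × (38/52) × (18/52) × (48/52) ≈ 0.122895
polish: (24/76) × (2/24) × (9/24) × (3/24) × (17/24) ≈ 0.000873766
P(polish | x) = 0.000873766 / 0.123768766 ≈ 0.007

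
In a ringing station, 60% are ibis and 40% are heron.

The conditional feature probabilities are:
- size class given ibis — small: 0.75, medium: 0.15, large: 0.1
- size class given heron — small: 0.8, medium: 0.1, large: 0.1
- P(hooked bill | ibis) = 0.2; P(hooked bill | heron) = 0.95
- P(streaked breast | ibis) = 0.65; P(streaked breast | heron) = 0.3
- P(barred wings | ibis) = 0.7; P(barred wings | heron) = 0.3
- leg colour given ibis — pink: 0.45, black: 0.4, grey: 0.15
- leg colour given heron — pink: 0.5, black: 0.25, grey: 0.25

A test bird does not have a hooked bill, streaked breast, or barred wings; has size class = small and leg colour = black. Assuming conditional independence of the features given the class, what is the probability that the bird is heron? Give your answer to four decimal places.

ibis: 0.6 × 0.75 × (1−0.2) × (1−0.65) × (1−0.7) × 0.4 = 0.01512
heron: 0.4 × 0.8 × (1−0.95) × (1−0.3) × (1−0.3) × 0.25 = 0.00196
P(heron | x) = 0.00196 / 0.01708 ≈ 0.1148

0.1148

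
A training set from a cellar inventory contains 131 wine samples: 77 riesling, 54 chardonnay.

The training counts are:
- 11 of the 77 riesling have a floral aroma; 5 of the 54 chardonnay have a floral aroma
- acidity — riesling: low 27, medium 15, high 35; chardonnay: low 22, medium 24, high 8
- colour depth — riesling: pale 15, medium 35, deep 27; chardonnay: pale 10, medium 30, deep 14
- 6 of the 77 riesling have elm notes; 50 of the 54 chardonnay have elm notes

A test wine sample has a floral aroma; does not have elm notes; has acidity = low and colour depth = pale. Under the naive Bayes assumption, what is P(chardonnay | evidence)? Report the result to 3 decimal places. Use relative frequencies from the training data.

riesling: (77/131) × (11/77) × (27/77) × (15/77) × (71/77) ≈ 0.00528887
chardonnay: (54/131) × (5/54) × (22/54) × (10/54) × (4/54) ≈ 0.000213305
P(chardonnay | x) = 0.000213305 / 0.005502175 ≈ 0.039

0.039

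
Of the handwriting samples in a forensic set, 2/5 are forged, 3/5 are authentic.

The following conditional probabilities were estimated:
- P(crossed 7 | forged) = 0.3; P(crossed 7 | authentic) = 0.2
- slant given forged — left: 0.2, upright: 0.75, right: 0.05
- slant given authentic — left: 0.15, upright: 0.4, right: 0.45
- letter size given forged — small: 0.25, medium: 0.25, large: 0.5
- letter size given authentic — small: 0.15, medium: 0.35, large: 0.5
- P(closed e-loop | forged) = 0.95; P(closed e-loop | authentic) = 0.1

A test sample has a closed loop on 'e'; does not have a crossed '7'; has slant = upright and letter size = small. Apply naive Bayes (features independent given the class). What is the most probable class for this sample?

forged: 0.4 × (1−0.3) × 0.75 × 0.25 × 0.95 = 0.049875
authentic: 0.6 × (1−0.2) × 0.4 × 0.15 × 0.1 = 0.00288
Highest score → forged.

forged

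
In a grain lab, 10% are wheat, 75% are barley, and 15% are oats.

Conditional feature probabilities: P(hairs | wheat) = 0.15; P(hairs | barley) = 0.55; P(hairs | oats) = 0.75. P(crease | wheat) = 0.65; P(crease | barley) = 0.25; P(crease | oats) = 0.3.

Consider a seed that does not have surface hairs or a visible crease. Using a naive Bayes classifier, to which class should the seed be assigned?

barley

wheat: 0.1 × (1−0.15) × (1−0.65) = 0.02975
barley: 0.75 × (1−0.55) × (1−0.25) = 0.253125
oats: 0.15 × (1−0.75) × (1−0.3) = 0.02625
Highest score → barley.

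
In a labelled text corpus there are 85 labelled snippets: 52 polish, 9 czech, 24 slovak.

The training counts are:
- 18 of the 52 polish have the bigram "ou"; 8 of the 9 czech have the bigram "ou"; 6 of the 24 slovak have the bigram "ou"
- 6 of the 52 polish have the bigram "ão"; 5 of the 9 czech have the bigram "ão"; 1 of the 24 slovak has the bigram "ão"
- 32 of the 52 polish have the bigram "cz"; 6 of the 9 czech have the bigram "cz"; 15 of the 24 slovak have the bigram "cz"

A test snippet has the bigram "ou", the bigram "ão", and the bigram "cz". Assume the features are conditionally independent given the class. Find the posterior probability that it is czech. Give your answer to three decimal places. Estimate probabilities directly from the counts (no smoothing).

0.674

polish: (52/85) × (18/52) × (6/52) × (32/52) ≈ 0.0150365
czech: (9/85) × (8/9) × (5/9) × (6/9) ≈ 0.0348584
slovak: (24/85) × (6/24) × (1/24) × (15/24) ≈ 0.00183824
P(czech | x) = 0.0348584 / 0.05173314 ≈ 0.674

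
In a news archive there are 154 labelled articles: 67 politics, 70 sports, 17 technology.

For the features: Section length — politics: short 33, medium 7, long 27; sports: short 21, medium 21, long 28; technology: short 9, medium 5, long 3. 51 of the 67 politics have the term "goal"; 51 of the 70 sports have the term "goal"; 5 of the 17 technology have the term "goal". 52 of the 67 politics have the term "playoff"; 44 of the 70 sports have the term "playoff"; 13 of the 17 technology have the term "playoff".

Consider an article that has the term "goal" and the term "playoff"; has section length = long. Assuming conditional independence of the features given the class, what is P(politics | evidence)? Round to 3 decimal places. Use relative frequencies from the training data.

0.542

politics: (67/154) × (27/67) × (51/67) × (52/67) ≈ 0.103578
sports: (70/154) × (28/70) × (51/70) × (44/70) ≈ 0.0832653
technology: (17/154) × (3/17) × (5/17) × (13/17) ≈ 0.00438143
P(politics | x) = 0.103578 / 0.19122473 ≈ 0.542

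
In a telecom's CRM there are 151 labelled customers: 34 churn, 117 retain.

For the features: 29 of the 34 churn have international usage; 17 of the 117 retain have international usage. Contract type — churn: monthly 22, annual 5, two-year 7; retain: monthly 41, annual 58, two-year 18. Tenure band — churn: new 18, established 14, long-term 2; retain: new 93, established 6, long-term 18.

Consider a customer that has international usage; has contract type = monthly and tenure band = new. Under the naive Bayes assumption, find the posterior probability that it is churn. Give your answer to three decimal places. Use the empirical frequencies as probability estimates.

churn: (34/151) × (29/34) × (22/34) × (18/34) ≈ 0.0657898
retain: (117/151) × (17/117) × (41/117) × (93/117) ≈ 0.0313594
P(churn | x) = 0.0657898 / 0.0971492 ≈ 0.677

0.677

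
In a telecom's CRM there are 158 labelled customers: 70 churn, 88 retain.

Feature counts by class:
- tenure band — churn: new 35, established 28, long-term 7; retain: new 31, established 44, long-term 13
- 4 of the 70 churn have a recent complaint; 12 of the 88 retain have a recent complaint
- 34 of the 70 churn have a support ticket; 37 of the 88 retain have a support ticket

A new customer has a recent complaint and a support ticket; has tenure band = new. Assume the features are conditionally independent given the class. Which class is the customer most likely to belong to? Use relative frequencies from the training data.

churn: (70/158) × (35/70) × (4/70) × (34/70) ≈ 0.00614828
retain: (88/158) × (31/88) × (12/88) × (37/88) ≈ 0.0112492
Highest score → retain.

retain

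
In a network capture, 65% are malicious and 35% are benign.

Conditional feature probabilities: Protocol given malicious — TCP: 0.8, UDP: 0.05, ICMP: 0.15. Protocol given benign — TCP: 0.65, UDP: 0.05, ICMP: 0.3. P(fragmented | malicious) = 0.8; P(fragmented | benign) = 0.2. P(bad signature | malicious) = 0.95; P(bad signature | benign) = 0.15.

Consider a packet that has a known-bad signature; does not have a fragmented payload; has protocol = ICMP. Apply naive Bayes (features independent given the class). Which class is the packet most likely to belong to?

malicious

malicious: 0.65 × 0.15 × (1−0.8) × 0.95 = 0.018525
benign: 0.35 × 0.3 × (1−0.2) × 0.15 = 0.0126
Highest score → malicious.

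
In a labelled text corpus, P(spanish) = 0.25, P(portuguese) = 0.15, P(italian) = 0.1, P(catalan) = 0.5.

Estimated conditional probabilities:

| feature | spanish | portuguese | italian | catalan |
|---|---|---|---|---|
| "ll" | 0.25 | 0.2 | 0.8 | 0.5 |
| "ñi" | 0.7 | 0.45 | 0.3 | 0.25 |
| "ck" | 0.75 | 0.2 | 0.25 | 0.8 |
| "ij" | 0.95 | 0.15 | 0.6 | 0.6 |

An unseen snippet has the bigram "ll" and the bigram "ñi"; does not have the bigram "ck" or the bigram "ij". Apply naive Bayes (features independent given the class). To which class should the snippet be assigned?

spanish: 0.25 × 0.25 × 0.7 × (1−0.75) × (1−0.95) = 0.000546875
portuguese: 0.15 × 0.2 × 0.45 × (1−0.2) × (1−0.15) = 0.00918
italian: 0.1 × 0.8 × 0.3 × (1−0.25) × (1−0.6) = 0.0072
catalan: 0.5 × 0.5 × 0.25 × (1−0.8) × (1−0.6) = 0.005
Highest score → portuguese.

portuguese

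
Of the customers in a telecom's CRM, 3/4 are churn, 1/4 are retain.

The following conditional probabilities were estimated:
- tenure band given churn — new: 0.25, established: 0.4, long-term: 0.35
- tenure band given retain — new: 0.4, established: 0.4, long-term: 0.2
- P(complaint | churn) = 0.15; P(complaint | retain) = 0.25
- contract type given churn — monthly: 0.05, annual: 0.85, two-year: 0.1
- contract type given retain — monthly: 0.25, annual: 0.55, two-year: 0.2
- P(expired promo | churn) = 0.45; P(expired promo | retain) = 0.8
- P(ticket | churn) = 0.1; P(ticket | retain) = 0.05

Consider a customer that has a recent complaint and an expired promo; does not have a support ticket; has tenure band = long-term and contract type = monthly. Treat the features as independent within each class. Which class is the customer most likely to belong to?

churn: 0.75 × 0.35 × 0.15 × 0.05 × 0.45 × (1−0.1) = 0.00079734375
retain: 0.25 × 0.2 × 0.25 × 0.25 × 0.8 × (1−0.05) = 0.002375
Highest score → retain.

retain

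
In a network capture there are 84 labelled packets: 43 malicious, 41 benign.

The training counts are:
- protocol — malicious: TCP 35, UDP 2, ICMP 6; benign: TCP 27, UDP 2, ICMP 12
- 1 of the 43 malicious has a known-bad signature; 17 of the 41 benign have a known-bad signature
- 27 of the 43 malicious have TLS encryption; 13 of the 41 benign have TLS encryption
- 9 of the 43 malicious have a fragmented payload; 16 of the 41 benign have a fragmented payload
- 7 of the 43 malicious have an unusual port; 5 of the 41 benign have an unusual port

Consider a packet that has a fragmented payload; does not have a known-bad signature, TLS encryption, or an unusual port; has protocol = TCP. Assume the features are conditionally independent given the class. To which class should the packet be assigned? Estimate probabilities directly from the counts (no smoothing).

malicious: (43/84) × (35/43) × (42/43) × (16/43) × (9/43) × (36/43) ≈ 0.0265356
benign: (41/84) × (27/41) × (24/41) × (28/41) × (16/41) × (36/41) ≈ 0.0440292
Highest score → benign.

benign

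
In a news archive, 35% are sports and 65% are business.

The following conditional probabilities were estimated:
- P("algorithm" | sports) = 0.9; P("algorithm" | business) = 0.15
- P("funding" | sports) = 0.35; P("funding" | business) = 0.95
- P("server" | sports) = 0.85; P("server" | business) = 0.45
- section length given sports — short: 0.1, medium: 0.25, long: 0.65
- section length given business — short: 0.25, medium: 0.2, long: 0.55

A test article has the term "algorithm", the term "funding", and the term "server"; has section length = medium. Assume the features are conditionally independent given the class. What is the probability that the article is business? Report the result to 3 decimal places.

sports: 0.35 × 0.9 × 0.35 × 0.85 × 0.25 = 0.023428125
business: 0.65 × 0.15 × 0.95 × 0.45 × 0.2 = 0.00833625
P(business | x) = 0.00833625 / 0.031764375 ≈ 0.262

0.262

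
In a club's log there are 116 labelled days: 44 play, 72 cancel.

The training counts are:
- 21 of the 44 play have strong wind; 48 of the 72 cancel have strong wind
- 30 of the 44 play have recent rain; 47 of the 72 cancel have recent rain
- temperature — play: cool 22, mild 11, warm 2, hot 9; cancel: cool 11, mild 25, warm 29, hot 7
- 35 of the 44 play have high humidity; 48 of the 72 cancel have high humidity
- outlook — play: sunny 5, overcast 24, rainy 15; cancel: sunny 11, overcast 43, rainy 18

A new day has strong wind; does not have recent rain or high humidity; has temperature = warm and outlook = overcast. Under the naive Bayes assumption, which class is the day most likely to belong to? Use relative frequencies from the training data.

play: (44/116) × (21/44) × (14/44) × (2/44) × (9/44) × (24/44) ≈ 0.000292121
cancel: (72/116) × (48/72) × (25/72) × (29/72) × (24/72) × (43/72) ≈ 0.0115205
Highest score → cancel.

cancel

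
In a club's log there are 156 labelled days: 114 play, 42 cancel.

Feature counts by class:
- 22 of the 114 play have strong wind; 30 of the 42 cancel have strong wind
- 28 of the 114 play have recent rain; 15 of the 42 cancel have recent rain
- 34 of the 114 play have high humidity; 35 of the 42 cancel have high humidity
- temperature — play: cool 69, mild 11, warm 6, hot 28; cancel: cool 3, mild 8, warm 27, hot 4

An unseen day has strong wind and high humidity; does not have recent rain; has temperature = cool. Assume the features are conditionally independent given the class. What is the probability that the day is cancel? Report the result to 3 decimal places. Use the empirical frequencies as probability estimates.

0.277

play: (114/156) × (22/114) × (86/114) × (34/114) × (69/114) ≈ 0.0192048
cancel: (42/156) × (30/42) × (27/42) × (35/42) × (3/42) ≈ 0.00735871
P(cancel | x) = 0.00735871 / 0.02656351 ≈ 0.277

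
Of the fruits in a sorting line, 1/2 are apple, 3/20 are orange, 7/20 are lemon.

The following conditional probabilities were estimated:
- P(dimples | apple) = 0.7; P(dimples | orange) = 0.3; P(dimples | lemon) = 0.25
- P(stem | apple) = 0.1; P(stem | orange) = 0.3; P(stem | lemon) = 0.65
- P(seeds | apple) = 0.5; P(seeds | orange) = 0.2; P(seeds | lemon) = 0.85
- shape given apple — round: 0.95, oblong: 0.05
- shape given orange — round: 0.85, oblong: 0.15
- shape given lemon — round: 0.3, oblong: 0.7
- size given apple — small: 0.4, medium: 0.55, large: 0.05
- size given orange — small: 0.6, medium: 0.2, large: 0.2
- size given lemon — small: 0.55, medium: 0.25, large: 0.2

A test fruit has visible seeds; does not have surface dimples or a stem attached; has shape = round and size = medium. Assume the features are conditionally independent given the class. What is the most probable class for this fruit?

apple

apple: 0.5 × (1−0.7) × (1−0.1) × 0.5 × 0.95 × 0.55 = 0.03526875
orange: 0.15 × (1−0.3) × (1−0.3) × 0.2 × 0.85 × 0.2 = 0.002499
lemon: 0.35 × (1−0.25) × (1−0.65) × 0.85 × 0.3 × 0.25 = 0.00585703125
Highest score → apple.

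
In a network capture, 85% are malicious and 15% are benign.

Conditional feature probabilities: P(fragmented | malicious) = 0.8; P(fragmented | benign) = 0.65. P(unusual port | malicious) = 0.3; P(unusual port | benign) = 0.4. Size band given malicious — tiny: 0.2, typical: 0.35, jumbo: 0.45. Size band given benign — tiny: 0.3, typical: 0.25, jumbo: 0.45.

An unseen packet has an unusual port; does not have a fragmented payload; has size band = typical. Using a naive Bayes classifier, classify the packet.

malicious: 0.85 × (1−0.8) × 0.3 × 0.35 = 0.01785
benign: 0.15 × (1−0.65) × 0.4 × 0.25 = 0.00525
Highest score → malicious.

malicious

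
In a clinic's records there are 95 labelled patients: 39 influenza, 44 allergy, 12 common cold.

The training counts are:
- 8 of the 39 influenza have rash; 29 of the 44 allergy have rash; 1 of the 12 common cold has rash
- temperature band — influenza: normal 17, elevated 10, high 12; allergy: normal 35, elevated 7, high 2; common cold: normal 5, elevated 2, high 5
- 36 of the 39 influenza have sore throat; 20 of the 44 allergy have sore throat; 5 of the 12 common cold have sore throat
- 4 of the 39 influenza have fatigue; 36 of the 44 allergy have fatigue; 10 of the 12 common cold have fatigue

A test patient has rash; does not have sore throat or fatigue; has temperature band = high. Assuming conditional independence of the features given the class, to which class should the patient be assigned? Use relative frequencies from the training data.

influenza

influenza: (39/95) × (8/39) × (12/39) × (3/39) × (35/39) ≈ 0.00178872
allergy: (44/95) × (29/44) × (2/44) × (24/44) × (8/44) ≈ 0.00137609
common cold: (12/95) × (1/12) × (5/12) × (7/12) × (2/12) ≈ 0.000426413
Highest score → influenza.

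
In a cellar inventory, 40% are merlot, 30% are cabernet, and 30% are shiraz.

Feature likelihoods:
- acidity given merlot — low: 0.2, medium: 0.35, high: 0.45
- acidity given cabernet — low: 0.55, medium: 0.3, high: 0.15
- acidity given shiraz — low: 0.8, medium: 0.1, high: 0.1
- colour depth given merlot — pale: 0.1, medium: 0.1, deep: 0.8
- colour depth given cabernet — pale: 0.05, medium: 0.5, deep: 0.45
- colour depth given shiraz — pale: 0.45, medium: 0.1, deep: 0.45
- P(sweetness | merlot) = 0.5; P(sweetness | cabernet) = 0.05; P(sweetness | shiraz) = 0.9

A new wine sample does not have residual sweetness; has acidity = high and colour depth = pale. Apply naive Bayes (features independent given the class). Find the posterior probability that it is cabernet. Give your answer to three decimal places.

merlot: 0.4 × 0.45 × 0.1 × (1−0.5) = 0.009
cabernet: 0.3 × 0.15 × 0.05 × (1−0.05) = 0.0021375
shiraz: 0.3 × 0.1 × 0.45 × (1−0.9) = 0.00135
P(cabernet | x) = 0.0021375 / 0.0124875 ≈ 0.171

0.171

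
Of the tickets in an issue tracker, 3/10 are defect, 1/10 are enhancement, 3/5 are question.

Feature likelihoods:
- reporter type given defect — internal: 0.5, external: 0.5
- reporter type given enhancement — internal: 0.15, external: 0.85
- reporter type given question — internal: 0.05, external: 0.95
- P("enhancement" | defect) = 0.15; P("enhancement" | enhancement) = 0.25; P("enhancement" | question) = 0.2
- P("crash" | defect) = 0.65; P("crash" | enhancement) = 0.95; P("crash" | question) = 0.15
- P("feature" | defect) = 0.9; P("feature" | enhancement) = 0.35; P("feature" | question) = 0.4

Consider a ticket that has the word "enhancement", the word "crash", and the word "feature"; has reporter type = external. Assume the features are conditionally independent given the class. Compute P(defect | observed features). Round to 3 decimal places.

defect: 0.3 × 0.5 × 0.15 × 0.65 × 0.9 = 0.0131625
enhancement: 0.1 × 0.85 × 0.25 × 0.95 × 0.35 = 0.007065625
question: 0.6 × 0.95 × 0.2 × 0.15 × 0.4 = 0.00684
P(defect | x) = 0.0131625 / 0.027068125 ≈ 0.486

0.486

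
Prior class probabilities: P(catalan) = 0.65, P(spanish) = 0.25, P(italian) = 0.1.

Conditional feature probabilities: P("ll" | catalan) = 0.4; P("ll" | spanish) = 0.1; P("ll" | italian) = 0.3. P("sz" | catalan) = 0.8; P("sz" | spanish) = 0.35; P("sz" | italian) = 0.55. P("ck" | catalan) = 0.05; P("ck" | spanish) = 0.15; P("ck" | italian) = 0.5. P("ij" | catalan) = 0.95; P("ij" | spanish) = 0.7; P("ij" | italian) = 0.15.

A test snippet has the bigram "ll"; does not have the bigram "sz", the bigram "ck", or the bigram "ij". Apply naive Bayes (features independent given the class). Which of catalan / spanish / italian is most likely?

catalan: 0.65 × 0.4 × (1−0.8) × (1−0.05) × (1−0.95) = 0.00247
spanish: 0.25 × 0.1 × (1−0.35) × (1−0.15) × (1−0.7) = 0.00414375
italian: 0.1 × 0.3 × (1−0.55) × (1−0.5) × (1−0.15) = 0.0057375
Highest score → italian.

italian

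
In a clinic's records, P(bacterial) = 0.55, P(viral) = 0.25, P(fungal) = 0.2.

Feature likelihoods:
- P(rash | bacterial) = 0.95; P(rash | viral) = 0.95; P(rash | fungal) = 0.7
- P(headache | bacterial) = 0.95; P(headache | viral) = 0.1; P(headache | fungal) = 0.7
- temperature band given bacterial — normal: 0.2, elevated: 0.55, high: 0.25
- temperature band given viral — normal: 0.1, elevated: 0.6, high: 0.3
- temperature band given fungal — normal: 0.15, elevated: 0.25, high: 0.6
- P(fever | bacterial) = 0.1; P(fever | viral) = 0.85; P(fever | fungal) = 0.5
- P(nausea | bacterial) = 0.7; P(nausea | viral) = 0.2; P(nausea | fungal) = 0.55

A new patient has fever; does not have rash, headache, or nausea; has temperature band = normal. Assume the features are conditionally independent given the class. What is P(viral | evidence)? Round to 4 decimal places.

bacterial: 0.55 × (1−0.95) × (1−0.95) × 0.2 × 0.1 × (1−0.7) = 0.00000825
viral: 0.25 × (1−0.95) × (1−0.1) × 0.1 × 0.85 × (1−0.2) = 0.000765
fungal: 0.2 × (1−0.7) × (1−0.7) × 0.15 × 0.5 × (1−0.55) = 0.0006075
P(viral | x) = 0.000765 / 0.00138075 ≈ 0.5540

0.5540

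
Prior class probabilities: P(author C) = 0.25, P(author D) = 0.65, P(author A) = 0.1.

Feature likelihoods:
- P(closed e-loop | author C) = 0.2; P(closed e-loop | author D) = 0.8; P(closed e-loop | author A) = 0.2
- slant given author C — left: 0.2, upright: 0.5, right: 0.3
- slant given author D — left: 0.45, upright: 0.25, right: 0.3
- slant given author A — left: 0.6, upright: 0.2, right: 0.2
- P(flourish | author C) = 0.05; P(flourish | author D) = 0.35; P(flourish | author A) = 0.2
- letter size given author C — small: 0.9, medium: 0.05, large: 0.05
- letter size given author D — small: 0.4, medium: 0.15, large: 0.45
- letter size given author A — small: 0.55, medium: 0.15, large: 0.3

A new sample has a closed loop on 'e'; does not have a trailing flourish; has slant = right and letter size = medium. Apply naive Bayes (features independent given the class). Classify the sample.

author C: 0.25 × 0.2 × 0.3 × (1−0.05) × 0.05 = 0.0007125
author D: 0.65 × 0.8 × 0.3 × (1−0.35) × 0.15 = 0.01521
author A: 0.1 × 0.2 × 0.2 × (1−0.2) × 0.15 = 0.00048
Highest score → author D.

author D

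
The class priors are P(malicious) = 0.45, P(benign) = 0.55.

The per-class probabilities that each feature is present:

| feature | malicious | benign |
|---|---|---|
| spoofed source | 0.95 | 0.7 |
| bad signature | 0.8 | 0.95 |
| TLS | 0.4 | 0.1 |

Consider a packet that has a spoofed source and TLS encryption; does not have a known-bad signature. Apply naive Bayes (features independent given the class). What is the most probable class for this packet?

malicious: 0.45 × 0.95 × (1−0.8) × 0.4 = 0.0342
benign: 0.55 × 0.7 × (1−0.95) × 0.1 = 0.001925
Highest score → malicious.

malicious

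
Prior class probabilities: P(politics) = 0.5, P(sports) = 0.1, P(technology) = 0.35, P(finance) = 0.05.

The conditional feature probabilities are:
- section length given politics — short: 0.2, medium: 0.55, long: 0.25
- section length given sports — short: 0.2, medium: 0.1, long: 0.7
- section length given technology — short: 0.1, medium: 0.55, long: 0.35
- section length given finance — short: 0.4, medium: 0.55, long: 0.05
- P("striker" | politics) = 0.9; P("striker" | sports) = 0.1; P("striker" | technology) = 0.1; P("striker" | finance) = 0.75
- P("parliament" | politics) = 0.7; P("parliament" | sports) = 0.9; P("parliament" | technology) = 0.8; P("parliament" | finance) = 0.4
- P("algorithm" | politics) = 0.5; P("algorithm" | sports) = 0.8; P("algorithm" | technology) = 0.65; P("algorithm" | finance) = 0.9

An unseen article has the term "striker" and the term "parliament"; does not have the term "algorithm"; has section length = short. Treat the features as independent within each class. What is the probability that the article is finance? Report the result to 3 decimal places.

politics: 0.5 × 0.2 × 0.9 × 0.7 × (1−0.5) = 0.0315
sports: 0.1 × 0.2 × 0.1 × 0.9 × (1−0.8) = 0.00036
technology: 0.35 × 0.1 × 0.1 × 0.8 × (1−0.65) = 0.00098
finance: 0.05 × 0.4 × 0.75 × 0.4 × (1−0.9) = 0.0006
P(finance | x) = 0.0006 / 0.03344 ≈ 0.018

0.018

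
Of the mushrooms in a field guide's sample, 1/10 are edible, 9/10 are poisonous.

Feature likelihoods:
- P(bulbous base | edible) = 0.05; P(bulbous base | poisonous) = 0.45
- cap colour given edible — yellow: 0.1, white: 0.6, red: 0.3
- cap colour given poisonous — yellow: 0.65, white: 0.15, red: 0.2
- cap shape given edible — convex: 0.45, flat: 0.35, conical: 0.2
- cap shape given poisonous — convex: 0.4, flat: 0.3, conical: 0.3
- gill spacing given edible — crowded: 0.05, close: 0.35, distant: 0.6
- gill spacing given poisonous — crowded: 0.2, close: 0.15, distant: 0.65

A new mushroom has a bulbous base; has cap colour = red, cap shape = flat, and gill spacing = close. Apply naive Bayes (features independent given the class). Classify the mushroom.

edible: 0.1 × 0.05 × 0.3 × 0.35 × 0.35 = 0.00018375
poisonous: 0.9 × 0.45 × 0.2 × 0.3 × 0.15 = 0.003645
Highest score → poisonous.

poisonous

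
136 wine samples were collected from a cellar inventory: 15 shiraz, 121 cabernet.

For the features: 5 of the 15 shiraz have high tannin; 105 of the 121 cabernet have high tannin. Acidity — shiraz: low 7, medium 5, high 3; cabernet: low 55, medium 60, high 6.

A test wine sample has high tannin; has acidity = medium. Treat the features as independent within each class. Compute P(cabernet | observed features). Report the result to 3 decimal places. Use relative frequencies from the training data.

shiraz: (15/136) × (5/15) × (5/15) ≈ 0.0122549
cabernet: (121/136) × (105/121) × (60/121) ≈ 0.382839
P(cabernet | x) = 0.382839 / 0.3950939 ≈ 0.969

0.969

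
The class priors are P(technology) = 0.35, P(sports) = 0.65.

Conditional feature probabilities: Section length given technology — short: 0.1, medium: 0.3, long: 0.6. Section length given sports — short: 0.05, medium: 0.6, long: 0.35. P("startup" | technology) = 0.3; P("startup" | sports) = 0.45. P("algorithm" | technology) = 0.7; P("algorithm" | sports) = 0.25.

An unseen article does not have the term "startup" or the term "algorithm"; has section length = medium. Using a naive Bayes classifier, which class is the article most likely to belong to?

technology: 0.35 × 0.3 × (1−0.3) × (1−0.7) = 0.02205
sports: 0.65 × 0.6 × (1−0.45) × (1−0.25) = 0.160875
Highest score → sports.

sports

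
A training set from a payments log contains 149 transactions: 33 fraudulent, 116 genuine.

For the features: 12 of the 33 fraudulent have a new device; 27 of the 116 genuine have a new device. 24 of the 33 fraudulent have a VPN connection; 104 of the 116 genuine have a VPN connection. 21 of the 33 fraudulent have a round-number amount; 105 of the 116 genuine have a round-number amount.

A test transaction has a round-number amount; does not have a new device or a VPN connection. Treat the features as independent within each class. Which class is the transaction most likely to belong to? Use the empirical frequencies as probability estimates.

fraudulent: (33/149) × (21/33) × (9/33) × (21/33) ≈ 0.0244606
genuine: (116/149) × (89/116) × (12/116) × (105/116) ≈ 0.0559317
Highest score → genuine.

genuine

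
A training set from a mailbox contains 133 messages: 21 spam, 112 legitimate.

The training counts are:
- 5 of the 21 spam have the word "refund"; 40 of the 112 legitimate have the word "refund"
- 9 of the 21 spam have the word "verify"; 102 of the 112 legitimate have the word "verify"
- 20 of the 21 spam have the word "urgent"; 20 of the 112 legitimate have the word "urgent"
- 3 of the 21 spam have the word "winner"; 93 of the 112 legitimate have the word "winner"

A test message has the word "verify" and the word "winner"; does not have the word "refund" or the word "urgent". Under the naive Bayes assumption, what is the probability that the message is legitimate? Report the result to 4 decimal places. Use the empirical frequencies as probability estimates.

spam: (21/133) × (16/21) × (9/21) × (1/21) × (3/21) ≈ 0.000350731
legitimate: (112/133) × (72/112) × (102/112) × (92/112) × (93/112) ≈ 0.336277
P(legitimate | x) = 0.336277 / 0.336627731 ≈ 0.9990

0.9990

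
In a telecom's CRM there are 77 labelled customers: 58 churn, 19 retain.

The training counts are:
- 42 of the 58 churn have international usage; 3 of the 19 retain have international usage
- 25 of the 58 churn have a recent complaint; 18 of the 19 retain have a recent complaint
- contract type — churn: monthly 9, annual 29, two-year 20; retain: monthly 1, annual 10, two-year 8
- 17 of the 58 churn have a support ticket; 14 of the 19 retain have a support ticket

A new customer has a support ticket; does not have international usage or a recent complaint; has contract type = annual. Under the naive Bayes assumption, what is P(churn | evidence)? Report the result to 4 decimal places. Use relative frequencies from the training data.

churn: (58/77) × (16/58) × (33/58) × (29/58) × (17/58) ≈ 0.0173263
retain: (19/77) × (16/19) × (1/19) × (10/19) × (14/19) ≈ 0.00424128
P(churn | x) = 0.0173263 / 0.02156758 ≈ 0.8033

0.8033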